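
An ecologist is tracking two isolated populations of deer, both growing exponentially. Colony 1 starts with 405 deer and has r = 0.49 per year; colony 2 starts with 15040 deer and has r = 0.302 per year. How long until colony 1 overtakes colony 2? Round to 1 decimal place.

19.2 years

Set 405·e^(0.49t) = 15040·e^(0.302t).
e^((0.49 − 0.302)t) = 15040/405 → e^(0.188·t) = 37.136.
0.188·t = ln(37.136) = 3.6146, so t = 3.6146/0.188 = 19.226.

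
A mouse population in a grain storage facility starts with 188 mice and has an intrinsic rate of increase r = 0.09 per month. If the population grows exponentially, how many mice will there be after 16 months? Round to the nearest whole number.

793 mice

N(t) = N₀·e^(rt) = 188 × e^(0.09×16) = 188 × e^1.44.
e^1.44 ≈ 4.2207, so N ≈ 188 × 4.2207 = 793.491.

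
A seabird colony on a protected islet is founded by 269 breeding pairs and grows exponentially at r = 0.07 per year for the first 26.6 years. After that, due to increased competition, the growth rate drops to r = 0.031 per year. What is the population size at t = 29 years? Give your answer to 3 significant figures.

1870 breeding pairs

Phase 1: N(26.6) = 269·e^(0.07×26.6) = 269·e^1.862 = 1731.44.
Phase 2 runs for 29 − 26.6 = 2.4 years at r = 0.031.
N(29) = 1731.44·e^(0.031×2.4) = 1731.44·e^0.0744 = 1865.18.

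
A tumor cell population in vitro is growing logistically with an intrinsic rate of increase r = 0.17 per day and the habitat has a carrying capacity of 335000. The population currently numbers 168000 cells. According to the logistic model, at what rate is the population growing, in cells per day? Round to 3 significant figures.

14200 cells per day

dN/dt = rN(1 − N/K) = 0.17 × 168000 × (1 − 168000/335000).
1 − 168000/335000 = 0.49851; dN/dt = 0.17 × 168000 × 0.49851 = 14237.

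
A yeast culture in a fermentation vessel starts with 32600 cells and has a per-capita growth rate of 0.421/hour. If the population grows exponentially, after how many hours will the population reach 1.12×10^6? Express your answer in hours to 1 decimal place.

8.4 hours

Set N₀·e^(rt) = 1.12×10^6: e^(0.421·t) = 1.12×10^6/32600 = 34.356.
0.421·t = ln(34.356) = 3.5368, so t = 3.5368/0.421 = 8.4009.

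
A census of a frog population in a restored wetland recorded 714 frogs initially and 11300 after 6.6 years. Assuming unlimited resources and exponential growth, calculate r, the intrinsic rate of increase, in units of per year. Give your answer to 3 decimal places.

0.418 per year

From N(t) = N₀·e^(rt): e^(r·6.6) = 11300/714 = 15.826.
r·6.6 = ln(15.826) = 2.7617, so r = 2.7617/6.6 = 0.41844.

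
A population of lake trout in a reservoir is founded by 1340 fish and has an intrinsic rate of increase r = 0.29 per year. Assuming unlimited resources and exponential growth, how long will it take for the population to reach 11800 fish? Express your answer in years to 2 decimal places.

Set N₀·e^(rt) = 11800: e^(0.29·t) = 11800/1340 = 8.806.
0.29·t = ln(8.806) = 2.1754, so t = 2.1754/0.29 = 7.5015.

7.50 years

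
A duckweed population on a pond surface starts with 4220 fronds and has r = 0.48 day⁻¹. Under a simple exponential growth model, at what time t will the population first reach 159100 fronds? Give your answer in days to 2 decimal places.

7.56 days

Set N₀·e^(rt) = 159100: e^(0.48·t) = 159100/4220 = 37.701.
0.48·t = ln(37.701) = 3.6297, so t = 3.6297/0.48 = 7.5619.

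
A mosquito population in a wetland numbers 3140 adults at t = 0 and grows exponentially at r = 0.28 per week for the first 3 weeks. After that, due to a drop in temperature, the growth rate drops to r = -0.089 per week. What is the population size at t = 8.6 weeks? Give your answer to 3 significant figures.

4420 adults

Phase 1: N(3) = 3140·e^(0.28×3) = 3140·e^0.84 = 7273.39.
Phase 2 runs for 8.6 − 3 = 5.6 weeks at r = -0.089.
N(8.6) = 7273.39·e^(-0.089×5.6) = 7273.39·e^-0.4984 = 4418.6.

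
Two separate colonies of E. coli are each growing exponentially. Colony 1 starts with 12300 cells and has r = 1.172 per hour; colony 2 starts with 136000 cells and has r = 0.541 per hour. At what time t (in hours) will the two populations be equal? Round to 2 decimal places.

Set 12300·e^(1.172t) = 136000·e^(0.541t).
e^((1.172 − 0.541)t) = 136000/12300 → e^(0.631·t) = 11.057.
0.631·t = ln(11.057) = 2.4031, so t = 2.4031/0.631 = 3.8083.

3.81 hours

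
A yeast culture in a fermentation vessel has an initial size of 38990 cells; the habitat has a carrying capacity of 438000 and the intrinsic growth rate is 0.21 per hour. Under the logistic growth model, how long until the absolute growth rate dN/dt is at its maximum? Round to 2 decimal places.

11.07 hours

Logistic growth is fastest at N = K/2 = 219000.
A = (K − N₀)/N₀ = 10.234. Set K/(1 + A·e^(−rt)) = K/2 → A·e^(−rt) = 1.
e^(−0.21t) = 1/10.234 = 0.0977168, so t = ln(10.234)/0.21 = 2.3257/0.21 = 11.075.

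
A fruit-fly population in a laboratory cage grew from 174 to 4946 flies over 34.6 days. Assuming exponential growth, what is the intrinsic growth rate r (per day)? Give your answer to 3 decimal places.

From N(t) = N₀·e^(rt): e^(r·34.6) = 4946/174 = 28.425.
r·34.6 = ln(28.425) = 3.3473, so r = 3.3473/34.6 = 0.096742.

0.097 per day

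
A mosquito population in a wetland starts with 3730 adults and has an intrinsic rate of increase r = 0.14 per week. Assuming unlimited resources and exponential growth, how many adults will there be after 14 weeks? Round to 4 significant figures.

26480 adults

N(t) = N₀·e^(rt) = 3730 × e^(0.14×14) = 3730 × e^1.96.
e^1.96 ≈ 7.0993, so N ≈ 3730 × 7.0993 = 26480.5.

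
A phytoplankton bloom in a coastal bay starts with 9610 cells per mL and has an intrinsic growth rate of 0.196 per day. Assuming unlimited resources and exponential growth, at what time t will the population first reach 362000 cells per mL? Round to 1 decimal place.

Set N₀·e^(rt) = 362000: e^(0.196·t) = 362000/9610 = 37.669.
0.196·t = ln(37.669) = 3.6288, so t = 3.6288/0.196 = 18.514.

18.5 days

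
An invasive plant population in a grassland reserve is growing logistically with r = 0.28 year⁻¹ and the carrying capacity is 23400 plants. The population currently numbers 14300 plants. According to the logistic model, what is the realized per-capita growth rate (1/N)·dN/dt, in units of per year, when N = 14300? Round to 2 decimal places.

(1/N)·dN/dt = r(1 − N/K) = 0.28 × (1 − 14300/23400).
= 0.28 × 0.38889 = 0.10889.

0.11 per year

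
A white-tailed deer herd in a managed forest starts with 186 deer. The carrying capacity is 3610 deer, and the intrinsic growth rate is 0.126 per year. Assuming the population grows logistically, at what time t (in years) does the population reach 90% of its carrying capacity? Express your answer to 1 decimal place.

A = (K − N₀)/N₀ = (3610 − 186)/186 = 18.409.
Solve 3610/(1 + 18.409·e^(−0.126t)) = 3249: 1 + 18.409·e^(−0.126t) = 1.1111, so e^(−0.126t) = 0.00603583.
−0.126·t = ln(0.00603583) = -5.11, so t = 5.11/0.126 = 40.556.

40.6 years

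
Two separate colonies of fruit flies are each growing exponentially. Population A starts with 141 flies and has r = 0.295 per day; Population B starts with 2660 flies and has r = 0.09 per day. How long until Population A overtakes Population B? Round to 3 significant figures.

14.3 days

Set 141·e^(0.295t) = 2660·e^(0.09t).
e^((0.295 − 0.09)t) = 2660/141 → e^(0.205·t) = 18.865.
0.205·t = ln(18.865) = 2.9373, so t = 2.9373/0.205 = 14.328.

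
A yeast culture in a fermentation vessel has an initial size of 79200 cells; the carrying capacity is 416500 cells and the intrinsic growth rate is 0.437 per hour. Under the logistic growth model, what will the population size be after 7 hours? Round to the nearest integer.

A = (K − N₀)/N₀ = (416500 − 79200)/79200 = 4.2588.
N(t) = K/(1 + A·e^(−rt)) = 416500/(1 + 4.2588×e^(−0.437×7)).
e^(−3.059) = 0.046935; denominator = 1 + 4.2588×0.046935 = 1.1999.
N = 416500/1.1999 = 347116.

347116 cells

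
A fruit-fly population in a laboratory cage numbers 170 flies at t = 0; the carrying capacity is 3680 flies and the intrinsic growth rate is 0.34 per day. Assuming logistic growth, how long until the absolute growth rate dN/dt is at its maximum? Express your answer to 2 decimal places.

Logistic growth is fastest at N = K/2 = 1840.
A = (K − N₀)/N₀ = 20.647. Set K/(1 + A·e^(−rt)) = K/2 → A·e^(−rt) = 1.
e^(−0.34t) = 1/20.647 = 0.048433, so t = ln(20.647)/0.34 = 3.0276/0.34 = 8.9046.

8.90 days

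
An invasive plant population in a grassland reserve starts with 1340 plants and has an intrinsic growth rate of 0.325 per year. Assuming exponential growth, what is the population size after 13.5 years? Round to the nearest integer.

N(t) = N₀·e^(rt) = 1340 × e^(0.325×13.5) = 1340 × e^4.388.
e^4.388 ≈ 80.439, so N ≈ 1340 × 80.439 = 107788.

107788 plants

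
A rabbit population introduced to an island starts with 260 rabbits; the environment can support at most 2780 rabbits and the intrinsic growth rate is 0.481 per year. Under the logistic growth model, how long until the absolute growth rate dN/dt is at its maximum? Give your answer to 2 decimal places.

Logistic growth is fastest at N = K/2 = 1390.
A = (K − N₀)/N₀ = 9.6923. Set K/(1 + A·e^(−rt)) = K/2 → A·e^(−rt) = 1.
e^(−0.481t) = 1/9.6923 = 0.103175, so t = ln(9.6923)/0.481 = 2.2713/0.481 = 4.7221.

4.72 years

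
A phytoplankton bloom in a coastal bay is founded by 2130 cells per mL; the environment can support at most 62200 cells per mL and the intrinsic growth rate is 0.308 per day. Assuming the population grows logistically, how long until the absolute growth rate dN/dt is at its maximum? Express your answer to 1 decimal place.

Logistic growth is fastest at N = K/2 = 31100.
A = (K − N₀)/N₀ = 28.202. Set K/(1 + A·e^(−rt)) = K/2 → A·e^(−rt) = 1.
e^(−0.308t) = 1/28.202 = 0.0354586, so t = ln(28.202)/0.308 = 3.3394/0.308 = 10.842.

10.8 days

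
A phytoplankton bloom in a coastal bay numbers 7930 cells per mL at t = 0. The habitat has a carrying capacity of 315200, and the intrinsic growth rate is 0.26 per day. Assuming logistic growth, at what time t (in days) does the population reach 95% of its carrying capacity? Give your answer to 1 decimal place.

A = (K − N₀)/N₀ = (315200 − 7930)/7930 = 38.748.
Solve 315200/(1 + 38.748·e^(−0.26t)) = 299440: 1 + 38.748·e^(−0.26t) = 1.0526, so e^(−0.26t) = 0.00135831.
−0.26·t = ln(0.00135831) = -6.6015, so t = 6.6015/0.26 = 25.39.

25.4 days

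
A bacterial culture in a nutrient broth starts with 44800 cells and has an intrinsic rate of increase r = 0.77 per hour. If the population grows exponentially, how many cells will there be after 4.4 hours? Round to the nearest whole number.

N(t) = N₀·e^(rt) = 44800 × e^(0.77×4.4) = 44800 × e^3.388.
e^3.388 ≈ 29.607, so N ≈ 44800 × 29.607 = 1.326379×10^6.

1326379 cells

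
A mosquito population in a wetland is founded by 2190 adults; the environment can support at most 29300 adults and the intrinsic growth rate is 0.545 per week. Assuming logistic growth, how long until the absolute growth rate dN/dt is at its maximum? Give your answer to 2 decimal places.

Logistic growth is fastest at N = K/2 = 14650.
A = (K − N₀)/N₀ = 12.379. Set K/(1 + A·e^(−rt)) = K/2 → A·e^(−rt) = 1.
e^(−0.545t) = 1/12.379 = 0.080782, so t = ln(12.379)/0.545 = 2.516/0.545 = 4.6165.

4.62 weeks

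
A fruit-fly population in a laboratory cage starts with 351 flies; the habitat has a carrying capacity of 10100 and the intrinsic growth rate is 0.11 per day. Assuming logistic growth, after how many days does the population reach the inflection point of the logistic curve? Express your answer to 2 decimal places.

Logistic growth is fastest at N = K/2 = 5050.
A = (K − N₀)/N₀ = 27.775. Set K/(1 + A·e^(−rt)) = K/2 → A·e^(−rt) = 1.
e^(−0.11t) = 1/27.775 = 0.0360037, so t = ln(27.775)/0.11 = 3.3241/0.11 = 30.219.

30.22 days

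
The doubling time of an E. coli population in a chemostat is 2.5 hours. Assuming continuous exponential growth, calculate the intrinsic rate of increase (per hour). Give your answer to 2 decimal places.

0.28 per hour

r = ln(2)/t_d = 0.6931/2.5 = 0.27726.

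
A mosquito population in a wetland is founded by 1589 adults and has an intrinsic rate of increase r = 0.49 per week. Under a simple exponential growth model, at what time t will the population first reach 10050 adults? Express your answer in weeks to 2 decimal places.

Set N₀·e^(rt) = 10050: e^(0.49·t) = 10050/1589 = 6.3247.
0.49·t = ln(6.3247) = 1.8445, so t = 1.8445/0.49 = 3.7642.

3.76 weeks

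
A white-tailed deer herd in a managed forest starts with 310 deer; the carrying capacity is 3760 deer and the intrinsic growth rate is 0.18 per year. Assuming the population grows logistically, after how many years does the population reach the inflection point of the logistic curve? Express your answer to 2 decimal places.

13.39 years

Logistic growth is fastest at N = K/2 = 1880.
A = (K − N₀)/N₀ = 11.129. Set K/(1 + A·e^(−rt)) = K/2 → A·e^(−rt) = 1.
e^(−0.18t) = 1/11.129 = 0.0898551, so t = ln(11.129)/0.18 = 2.4096/0.18 = 13.386.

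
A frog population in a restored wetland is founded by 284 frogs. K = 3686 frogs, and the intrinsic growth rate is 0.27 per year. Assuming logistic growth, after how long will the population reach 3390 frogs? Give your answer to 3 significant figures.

A = (K − N₀)/N₀ = (3686 − 284)/284 = 11.979.
Solve 3686/(1 + 11.979·e^(−0.27t)) = 3390: 1 + 11.979·e^(−0.27t) = 1.0873, so e^(−0.27t) = 0.00728914.
−0.27·t = ln(0.00728914) = -4.9214, so t = 4.9214/0.27 = 18.227.

18.2 years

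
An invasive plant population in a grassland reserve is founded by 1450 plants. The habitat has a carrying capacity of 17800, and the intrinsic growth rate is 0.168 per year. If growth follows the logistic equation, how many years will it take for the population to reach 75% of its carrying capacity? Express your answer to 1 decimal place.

A = (K − N₀)/N₀ = (17800 − 1450)/1450 = 11.276.
Solve 17800/(1 + 11.276·e^(−0.168t)) = 13350: 1 + 11.276·e^(−0.168t) = 1.3333, so e^(−0.168t) = 0.0295617.
−0.168·t = ln(0.0295617) = -3.5213, so t = 3.5213/0.168 = 20.96.

21.0 years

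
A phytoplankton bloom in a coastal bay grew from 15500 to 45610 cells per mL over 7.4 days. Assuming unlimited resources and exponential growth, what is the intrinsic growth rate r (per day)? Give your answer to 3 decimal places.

From N(t) = N₀·e^(rt): e^(r·7.4) = 45610/15500 = 2.9426.
r·7.4 = ln(2.9426) = 1.0793, so r = 1.0793/7.4 = 0.14585.

0.146 per day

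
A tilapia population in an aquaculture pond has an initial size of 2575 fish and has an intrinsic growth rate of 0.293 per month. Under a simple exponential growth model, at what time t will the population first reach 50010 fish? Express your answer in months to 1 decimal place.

Set N₀·e^(rt) = 50010: e^(0.293·t) = 50010/2575 = 19.421.
0.293·t = ln(19.421) = 2.9664, so t = 2.9664/0.293 = 10.124.

10.1 months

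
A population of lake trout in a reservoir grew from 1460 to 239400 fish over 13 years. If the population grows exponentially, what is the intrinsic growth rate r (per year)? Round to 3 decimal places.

0.392 per year

From N(t) = N₀·e^(rt): e^(r·13) = 239400/1460 = 163.97.
r·13 = ln(163.97) = 5.0997, so r = 5.0997/13 = 0.39228.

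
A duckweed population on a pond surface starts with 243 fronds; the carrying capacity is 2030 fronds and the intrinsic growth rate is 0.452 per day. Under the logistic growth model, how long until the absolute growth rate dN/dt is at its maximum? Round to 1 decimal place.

4.4 days

Logistic growth is fastest at N = K/2 = 1015.
A = (K − N₀)/N₀ = 7.3539. Set K/(1 + A·e^(−rt)) = K/2 → A·e^(−rt) = 1.
e^(−0.452t) = 1/7.3539 = 0.135982, so t = ln(7.3539)/0.452 = 1.9952/0.452 = 4.4142.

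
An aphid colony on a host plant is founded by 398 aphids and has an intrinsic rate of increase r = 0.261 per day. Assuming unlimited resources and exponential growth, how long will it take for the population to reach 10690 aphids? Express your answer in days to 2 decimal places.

Set N₀·e^(rt) = 10690: e^(0.261·t) = 10690/398 = 26.859.
0.261·t = ln(26.859) = 3.2906, so t = 3.2906/0.261 = 12.608.

12.61 days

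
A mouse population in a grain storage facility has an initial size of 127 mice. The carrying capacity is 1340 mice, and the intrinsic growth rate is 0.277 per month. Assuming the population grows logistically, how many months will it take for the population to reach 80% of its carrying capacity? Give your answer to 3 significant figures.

13.2 months

A = (K − N₀)/N₀ = (1340 − 127)/127 = 9.5512.
Solve 1340/(1 + 9.5512·e^(−0.277t)) = 1072: 1 + 9.5512·e^(−0.277t) = 1.25, so e^(−0.277t) = 0.0261748.
−0.277·t = ln(0.0261748) = -3.643, so t = 3.643/0.277 = 13.151.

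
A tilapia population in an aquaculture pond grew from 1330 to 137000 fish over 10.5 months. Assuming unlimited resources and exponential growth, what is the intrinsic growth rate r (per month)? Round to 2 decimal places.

0.44 per month

From N(t) = N₀·e^(rt): e^(r·10.5) = 137000/1330 = 103.01.
r·10.5 = ln(103.01) = 4.6348, so r = 4.6348/10.5 = 0.44141.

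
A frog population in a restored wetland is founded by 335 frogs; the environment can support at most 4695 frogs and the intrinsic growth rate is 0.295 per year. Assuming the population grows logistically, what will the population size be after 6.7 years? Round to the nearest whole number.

1675 frogs

A = (K − N₀)/N₀ = (4695 − 335)/335 = 13.015.
N(t) = K/(1 + A·e^(−rt)) = 4695/(1 + 13.015×e^(−0.295×6.7)).
e^(−1.976) = 0.13855; denominator = 1 + 13.015×0.13855 = 2.8033.
N = 4695/2.8033 = 1674.84.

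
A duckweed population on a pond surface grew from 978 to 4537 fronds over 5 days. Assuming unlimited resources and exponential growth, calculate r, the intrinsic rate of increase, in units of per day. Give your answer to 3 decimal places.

From N(t) = N₀·e^(rt): e^(r·5) = 4537/978 = 4.6391.
r·5 = ln(4.6391) = 1.5345, so r = 1.5345/5 = 0.3069.

0.307 per day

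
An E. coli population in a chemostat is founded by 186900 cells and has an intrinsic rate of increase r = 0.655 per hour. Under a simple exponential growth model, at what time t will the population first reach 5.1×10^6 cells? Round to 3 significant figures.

5.05 hours

Set N₀·e^(rt) = 5.1×10^6: e^(0.655·t) = 5.1×10^6/186900 = 27.287.
0.655·t = ln(27.287) = 3.3064, so t = 3.3064/0.655 = 5.048.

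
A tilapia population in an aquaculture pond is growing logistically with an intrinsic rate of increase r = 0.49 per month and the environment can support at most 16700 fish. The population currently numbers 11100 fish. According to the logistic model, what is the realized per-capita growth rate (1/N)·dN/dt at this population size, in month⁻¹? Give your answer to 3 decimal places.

(1/N)·dN/dt = r(1 − N/K) = 0.49 × (1 − 11100/16700).
= 0.49 × 0.33533 = 0.16431.

0.164 per month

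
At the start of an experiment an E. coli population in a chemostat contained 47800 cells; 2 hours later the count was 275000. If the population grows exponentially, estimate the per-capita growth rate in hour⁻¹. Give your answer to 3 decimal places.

0.875 per hour

From N(t) = N₀·e^(rt): e^(r·2) = 275000/47800 = 5.7531.
r·2 = ln(5.7531) = 1.7497, so r = 1.7497/2 = 0.87487.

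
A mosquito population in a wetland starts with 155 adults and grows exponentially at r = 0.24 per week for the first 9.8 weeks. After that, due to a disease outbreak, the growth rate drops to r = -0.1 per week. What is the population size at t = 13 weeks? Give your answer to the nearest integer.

1183 adults

Phase 1: N(9.8) = 155·e^(0.24×9.8) = 155·e^2.352 = 1628.52.
Phase 2 runs for 13 − 9.8 = 3.2 weeks at r = -0.1.
N(13) = 1628.52·e^(-0.1×3.2) = 1628.52·e^-0.32 = 1182.55.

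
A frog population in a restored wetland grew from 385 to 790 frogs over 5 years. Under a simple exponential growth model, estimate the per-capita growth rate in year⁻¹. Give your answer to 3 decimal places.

From N(t) = N₀·e^(rt): e^(r·5) = 790/385 = 2.0519.
r·5 = ln(2.0519) = 0.71879, so r = 0.71879/5 = 0.14376.

0.144 per year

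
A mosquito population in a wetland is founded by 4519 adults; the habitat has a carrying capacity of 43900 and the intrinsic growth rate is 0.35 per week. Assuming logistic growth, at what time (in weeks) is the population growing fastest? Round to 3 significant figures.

Logistic growth is fastest at N = K/2 = 21950.
A = (K − N₀)/N₀ = 8.7145. Set K/(1 + A·e^(−rt)) = K/2 → A·e^(−rt) = 1.
e^(−0.35t) = 1/8.7145 = 0.114751, so t = ln(8.7145)/0.35 = 2.165/0.35 = 6.1857.

6.19 weeks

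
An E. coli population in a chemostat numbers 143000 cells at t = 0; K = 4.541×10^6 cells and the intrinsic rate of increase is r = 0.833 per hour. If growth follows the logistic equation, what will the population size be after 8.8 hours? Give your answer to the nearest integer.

A = (K − N₀)/N₀ = (4.541×10^6 − 143000)/143000 = 30.755.
N(t) = K/(1 + A·e^(−rt)) = 4.541×10^6/(1 + 30.755×e^(−0.833×8.8)).
e^(−7.33) = 0.00065531; denominator = 1 + 30.755×0.00065531 = 1.0202.
N = 4.541×10^6/1.0202 = 4.451288×10^6.

4451288 cells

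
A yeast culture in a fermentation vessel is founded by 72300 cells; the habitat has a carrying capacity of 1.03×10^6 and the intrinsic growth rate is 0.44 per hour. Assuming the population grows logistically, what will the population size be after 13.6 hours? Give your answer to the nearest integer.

A = (K − N₀)/N₀ = (1.03×10^6 − 72300)/72300 = 13.246.
N(t) = K/(1 + A·e^(−rt)) = 1.03×10^6/(1 + 13.246×e^(−0.44×13.6)).
e^(−5.984) = 0.0025187; denominator = 1 + 13.246×0.0025187 = 1.0334.
N = 1.03×10^6/1.0334 = 996745.

996745 cells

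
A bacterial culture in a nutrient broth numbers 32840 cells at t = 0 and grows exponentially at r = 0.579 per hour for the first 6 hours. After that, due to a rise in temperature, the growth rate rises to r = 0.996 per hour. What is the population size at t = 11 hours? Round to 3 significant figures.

154000000 cells

Phase 1: N(6) = 32840·e^(0.579×6) = 32840·e^3.474 = 1.059601×10^6.
Phase 2 runs for 11 − 6 = 5 hours at r = 0.996.
N(11) = 1.059601×10^6·e^(0.996×5) = 1.059601×10^6·e^4.98 = 1.541447×10^8.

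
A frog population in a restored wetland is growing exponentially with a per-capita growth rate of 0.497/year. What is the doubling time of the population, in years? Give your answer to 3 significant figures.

1.39 years

Doubling time t_d = ln(2)/r = 0.6931/0.497 = 1.3947.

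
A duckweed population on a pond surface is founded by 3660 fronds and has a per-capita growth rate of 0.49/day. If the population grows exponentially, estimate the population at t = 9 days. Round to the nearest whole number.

N(t) = N₀·e^(rt) = 3660 × e^(0.49×9) = 3660 × e^4.41.
e^4.41 ≈ 82.269, so N ≈ 3660 × 82.269 = 301106.

301106 fronds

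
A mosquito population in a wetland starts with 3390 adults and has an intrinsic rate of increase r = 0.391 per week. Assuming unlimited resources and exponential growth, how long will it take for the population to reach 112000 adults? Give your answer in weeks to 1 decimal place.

Set N₀·e^(rt) = 112000: e^(0.391·t) = 112000/3390 = 33.038.
0.391·t = ln(33.038) = 3.4977, so t = 3.4977/0.391 = 8.9454.

8.9 weeks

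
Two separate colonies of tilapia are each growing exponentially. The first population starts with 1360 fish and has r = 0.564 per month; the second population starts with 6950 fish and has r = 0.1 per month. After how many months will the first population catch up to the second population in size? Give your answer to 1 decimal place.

Set 1360·e^(0.564t) = 6950·e^(0.1t).
e^((0.564 − 0.1)t) = 6950/1360 → e^(0.464·t) = 5.1103.
0.464·t = ln(5.1103) = 1.6313, so t = 1.6313/0.464 = 3.5156.

3.5 months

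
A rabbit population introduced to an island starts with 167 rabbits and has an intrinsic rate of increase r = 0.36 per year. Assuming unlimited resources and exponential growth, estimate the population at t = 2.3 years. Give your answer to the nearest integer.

N(t) = N₀·e^(rt) = 167 × e^(0.36×2.3) = 167 × e^0.828.
e^0.828 ≈ 2.2887, so N ≈ 167 × 2.2887 = 382.219.

382 rabbits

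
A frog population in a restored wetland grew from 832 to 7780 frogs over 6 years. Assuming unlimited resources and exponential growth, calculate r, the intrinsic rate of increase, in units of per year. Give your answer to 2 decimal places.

From N(t) = N₀·e^(rt): e^(r·6) = 7780/832 = 9.351.
r·6 = ln(9.351) = 2.2355, so r = 2.2355/6 = 0.37258.

0.37 per year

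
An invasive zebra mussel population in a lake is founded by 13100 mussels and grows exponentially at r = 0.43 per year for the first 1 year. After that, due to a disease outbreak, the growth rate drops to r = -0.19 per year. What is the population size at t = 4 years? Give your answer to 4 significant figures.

Phase 1: N(1) = 13100·e^(0.43×1) = 13100·e^0.43 = 20138.1.
Phase 2 runs for 4 − 1 = 3 years at r = -0.19.
N(4) = 20138.1·e^(-0.19×3) = 20138.1·e^-0.57 = 11388.6.

11390 mussels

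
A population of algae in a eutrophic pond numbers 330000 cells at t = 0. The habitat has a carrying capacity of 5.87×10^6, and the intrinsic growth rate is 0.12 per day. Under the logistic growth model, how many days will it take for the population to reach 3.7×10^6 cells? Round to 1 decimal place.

A = (K − N₀)/N₀ = (5.87×10^6 − 330000)/330000 = 16.788.
Solve 5.87×10^6/(1 + 16.788·e^(−0.12t)) = 3.7×10^6: 1 + 16.788·e^(−0.12t) = 1.5865, so e^(−0.12t) = 0.0349351.
−0.12·t = ln(0.0349351) = -3.3543, so t = 3.3543/0.12 = 27.952.

28.0 days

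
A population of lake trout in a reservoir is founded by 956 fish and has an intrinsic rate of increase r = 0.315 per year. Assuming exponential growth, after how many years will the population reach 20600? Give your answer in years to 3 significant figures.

Set N₀·e^(rt) = 20600: e^(0.315·t) = 20600/956 = 21.548.
0.315·t = ln(21.548) = 3.0703, so t = 3.0703/0.315 = 9.7469.

9.75 years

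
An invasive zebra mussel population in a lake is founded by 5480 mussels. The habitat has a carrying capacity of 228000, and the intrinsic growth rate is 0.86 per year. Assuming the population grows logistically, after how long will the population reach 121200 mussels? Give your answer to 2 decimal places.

4.45 years

A = (K − N₀)/N₀ = (228000 − 5480)/5480 = 40.606.
Solve 228000/(1 + 40.606·e^(−0.86t)) = 121200: 1 + 40.606·e^(−0.86t) = 1.8812, so e^(−0.86t) = 0.021701.
−0.86·t = ln(0.021701) = -3.8304, so t = 3.8304/0.86 = 4.4539.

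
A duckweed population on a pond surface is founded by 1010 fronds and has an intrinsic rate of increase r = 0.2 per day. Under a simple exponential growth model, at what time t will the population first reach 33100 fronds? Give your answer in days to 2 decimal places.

17.45 days

Set N₀·e^(rt) = 33100: e^(0.2·t) = 33100/1010 = 32.772.
0.2·t = ln(32.772) = 3.4896, so t = 3.4896/0.2 = 17.448.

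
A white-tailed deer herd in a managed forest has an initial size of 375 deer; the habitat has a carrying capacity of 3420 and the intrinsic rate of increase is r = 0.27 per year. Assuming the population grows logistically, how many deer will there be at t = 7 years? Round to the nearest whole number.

1536 deer

A = (K − N₀)/N₀ = (3420 − 375)/375 = 8.12.
N(t) = K/(1 + A·e^(−rt)) = 3420/(1 + 8.12×e^(−0.27×7)).
e^(−1.89) = 0.15107; denominator = 1 + 8.12×0.15107 = 2.2267.
N = 3420/2.2267 = 1535.9.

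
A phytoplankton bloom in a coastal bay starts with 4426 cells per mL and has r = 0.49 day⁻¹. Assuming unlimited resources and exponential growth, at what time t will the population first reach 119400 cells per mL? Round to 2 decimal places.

6.72 days

Set N₀·e^(rt) = 119400: e^(0.49·t) = 119400/4426 = 26.977.
0.49·t = ln(26.977) = 3.295, so t = 3.295/0.49 = 6.7245.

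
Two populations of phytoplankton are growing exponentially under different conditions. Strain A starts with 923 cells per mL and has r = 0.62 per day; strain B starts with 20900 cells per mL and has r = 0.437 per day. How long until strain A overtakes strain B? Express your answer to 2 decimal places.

17.05 days

Set 923·e^(0.62t) = 20900·e^(0.437t).
e^((0.62 − 0.437)t) = 20900/923 → e^(0.183·t) = 22.644.
0.183·t = ln(22.644) = 3.1199, so t = 3.1199/0.183 = 17.048.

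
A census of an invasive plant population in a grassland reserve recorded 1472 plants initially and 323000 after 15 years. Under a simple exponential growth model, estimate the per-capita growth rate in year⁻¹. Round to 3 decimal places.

0.359 per year

From N(t) = N₀·e^(rt): e^(r·15) = 323000/1472 = 219.43.
r·15 = ln(219.43) = 5.391, so r = 5.391/15 = 0.3594.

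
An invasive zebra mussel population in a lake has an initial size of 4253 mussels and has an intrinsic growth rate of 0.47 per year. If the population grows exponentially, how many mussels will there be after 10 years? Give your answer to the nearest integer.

N(t) = N₀·e^(rt) = 4253 × e^(0.47×10) = 4253 × e^4.7.
e^4.7 ≈ 109.95, so N ≈ 4253 × 109.95 = 467605.

467605 mussels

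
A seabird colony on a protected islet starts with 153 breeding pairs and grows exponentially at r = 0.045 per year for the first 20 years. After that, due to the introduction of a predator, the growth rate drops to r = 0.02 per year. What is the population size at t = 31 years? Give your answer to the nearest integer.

469 breeding pairs

Phase 1: N(20) = 153·e^(0.045×20) = 153·e^0.9 = 376.319.
Phase 2 runs for 31 − 20 = 11 years at r = 0.02.
N(31) = 376.319·e^(0.02×11) = 376.319·e^0.22 = 468.923.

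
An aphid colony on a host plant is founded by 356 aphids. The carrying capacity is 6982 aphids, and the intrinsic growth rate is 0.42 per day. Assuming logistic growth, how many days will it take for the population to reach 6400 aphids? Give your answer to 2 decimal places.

12.67 days

A = (K − N₀)/N₀ = (6982 − 356)/356 = 18.612.
Solve 6982/(1 + 18.612·e^(−0.42t)) = 6400: 1 + 18.612·e^(−0.42t) = 1.0909, so e^(−0.42t) = 0.00488587.
−0.42·t = ln(0.00488587) = -5.3214, so t = 5.3214/0.42 = 12.67.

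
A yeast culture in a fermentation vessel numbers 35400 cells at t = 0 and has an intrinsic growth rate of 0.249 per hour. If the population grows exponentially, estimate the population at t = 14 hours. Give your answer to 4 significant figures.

N(t) = N₀·e^(rt) = 35400 × e^(0.249×14) = 35400 × e^3.486.
e^3.486 ≈ 32.655, so N ≈ 35400 × 32.655 = 1.155989×10^6.

1156000 cells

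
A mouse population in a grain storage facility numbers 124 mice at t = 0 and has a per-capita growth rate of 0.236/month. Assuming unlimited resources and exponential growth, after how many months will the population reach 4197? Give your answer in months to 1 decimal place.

14.9 months

Set N₀·e^(rt) = 4197: e^(0.236·t) = 4197/124 = 33.847.
0.236·t = ln(33.847) = 3.5218, so t = 3.5218/0.236 = 14.923.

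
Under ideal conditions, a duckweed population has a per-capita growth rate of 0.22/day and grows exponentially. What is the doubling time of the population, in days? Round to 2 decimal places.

Doubling time t_d = ln(2)/r = 0.6931/0.22 = 3.1507.

3.15 days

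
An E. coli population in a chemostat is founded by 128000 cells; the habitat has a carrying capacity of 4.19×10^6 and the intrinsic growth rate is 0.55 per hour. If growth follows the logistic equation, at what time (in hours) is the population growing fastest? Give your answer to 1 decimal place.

Logistic growth is fastest at N = K/2 = 2.095×10^6.
A = (K − N₀)/N₀ = 31.734. Set K/(1 + A·e^(−rt)) = K/2 → A·e^(−rt) = 1.
e^(−0.55t) = 1/31.734 = 0.0315116, so t = ln(31.734)/0.55 = 3.4574/0.55 = 6.2862.

6.3 hours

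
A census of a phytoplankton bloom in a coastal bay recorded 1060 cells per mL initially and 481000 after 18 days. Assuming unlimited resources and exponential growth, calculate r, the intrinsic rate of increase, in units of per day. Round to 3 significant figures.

0.340 per day

From N(t) = N₀·e^(rt): e^(r·18) = 481000/1060 = 453.77.
r·18 = ln(453.77) = 6.1176, so r = 6.1176/18 = 0.33987.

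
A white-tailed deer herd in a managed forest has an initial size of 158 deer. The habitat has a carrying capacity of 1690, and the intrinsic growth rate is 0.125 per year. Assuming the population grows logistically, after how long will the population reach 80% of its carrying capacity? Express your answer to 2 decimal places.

29.26 years

A = (K − N₀)/N₀ = (1690 − 158)/158 = 9.6962.
Solve 1690/(1 + 9.6962·e^(−0.125t)) = 1352: 1 + 9.6962·e^(−0.125t) = 1.25, so e^(−0.125t) = 0.0257833.
−0.125·t = ln(0.0257833) = -3.658, so t = 3.658/0.125 = 29.264.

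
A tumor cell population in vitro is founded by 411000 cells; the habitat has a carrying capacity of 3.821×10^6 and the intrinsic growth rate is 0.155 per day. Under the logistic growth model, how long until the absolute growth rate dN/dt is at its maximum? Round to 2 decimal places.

Logistic growth is fastest at N = K/2 = 1.9105×10^6.
A = (K − N₀)/N₀ = 8.2968. Set K/(1 + A·e^(−rt)) = K/2 → A·e^(−rt) = 1.
e^(−0.155t) = 1/8.2968 = 0.120528, so t = ln(8.2968)/0.155 = 2.1159/0.155 = 13.651.

13.65 days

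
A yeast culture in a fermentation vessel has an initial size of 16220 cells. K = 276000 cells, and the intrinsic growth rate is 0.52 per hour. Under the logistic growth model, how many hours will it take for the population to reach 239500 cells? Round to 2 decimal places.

A = (K − N₀)/N₀ = (276000 − 16220)/16220 = 16.016.
Solve 276000/(1 + 16.016·e^(−0.52t)) = 239500: 1 + 16.016·e^(−0.52t) = 1.1524, so e^(−0.52t) = 0.00951552.
−0.52·t = ln(0.00951552) = -4.6548, so t = 4.6548/0.52 = 8.9516.

8.95 hours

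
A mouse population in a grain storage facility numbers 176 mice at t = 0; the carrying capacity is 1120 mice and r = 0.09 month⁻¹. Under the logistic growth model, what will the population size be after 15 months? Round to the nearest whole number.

A = (K − N₀)/N₀ = (1120 − 176)/176 = 5.3636.
N(t) = K/(1 + A·e^(−rt)) = 1120/(1 + 5.3636×e^(−0.09×15)).
e^(−1.35) = 0.25924; denominator = 1 + 5.3636×0.25924 = 2.3905.
N = 1120/2.3905 = 468.527.

469 mice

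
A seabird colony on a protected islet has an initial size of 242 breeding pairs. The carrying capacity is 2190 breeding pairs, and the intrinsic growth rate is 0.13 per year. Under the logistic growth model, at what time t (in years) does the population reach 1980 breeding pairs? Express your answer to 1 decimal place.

33.3 years

A = (K − N₀)/N₀ = (2190 − 242)/242 = 8.0496.
Solve 2190/(1 + 8.0496·e^(−0.13t)) = 1980: 1 + 8.0496·e^(−0.13t) = 1.1061, so e^(−0.13t) = 0.0131759.
−0.13·t = ln(0.0131759) = -4.3294, so t = 4.3294/0.13 = 33.303.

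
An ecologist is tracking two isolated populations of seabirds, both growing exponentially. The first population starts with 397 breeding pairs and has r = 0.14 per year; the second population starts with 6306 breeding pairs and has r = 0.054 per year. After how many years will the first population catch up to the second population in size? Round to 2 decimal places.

32.15 years

Set 397·e^(0.14t) = 6306·e^(0.054t).
e^((0.14 − 0.054)t) = 6306/397 → e^(0.086·t) = 15.884.
0.086·t = ln(15.884) = 2.7653, so t = 2.7653/0.086 = 32.155.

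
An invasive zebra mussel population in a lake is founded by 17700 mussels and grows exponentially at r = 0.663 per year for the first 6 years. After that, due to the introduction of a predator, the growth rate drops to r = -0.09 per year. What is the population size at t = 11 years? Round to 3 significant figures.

Phase 1: N(6) = 17700·e^(0.663×6) = 17700·e^3.978 = 945359.
Phase 2 runs for 11 − 6 = 5 years at r = -0.09.
N(11) = 945359·e^(-0.09×5) = 945359·e^-0.45 = 602787.

603000 mussels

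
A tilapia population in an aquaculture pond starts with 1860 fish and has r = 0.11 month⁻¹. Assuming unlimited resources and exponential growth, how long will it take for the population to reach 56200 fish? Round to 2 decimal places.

30.98 months

Set N₀·e^(rt) = 56200: e^(0.11·t) = 56200/1860 = 30.215.
0.11·t = ln(30.215) = 3.4083, so t = 3.4083/0.11 = 30.985.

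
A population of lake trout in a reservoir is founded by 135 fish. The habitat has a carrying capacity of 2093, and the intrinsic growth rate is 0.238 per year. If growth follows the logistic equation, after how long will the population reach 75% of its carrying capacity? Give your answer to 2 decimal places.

15.85 years

A = (K − N₀)/N₀ = (2093 − 135)/135 = 14.504.
Solve 2093/(1 + 14.504·e^(−0.238t)) = 1569.75: 1 + 14.504·e^(−0.238t) = 1.3333, so e^(−0.238t) = 0.0229826.
−0.238·t = ln(0.0229826) = -3.773, so t = 3.773/0.238 = 15.853.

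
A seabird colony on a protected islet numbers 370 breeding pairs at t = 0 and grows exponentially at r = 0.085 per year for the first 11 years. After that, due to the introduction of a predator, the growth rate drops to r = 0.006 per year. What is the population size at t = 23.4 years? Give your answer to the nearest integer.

Phase 1: N(11) = 370·e^(0.085×11) = 370·e^0.935 = 942.469.
Phase 2 runs for 23.4 − 11 = 12.4 years at r = 0.006.
N(23.4) = 942.469·e^(0.006×12.4) = 942.469·e^0.0744 = 1015.26.

1015 breeding pairs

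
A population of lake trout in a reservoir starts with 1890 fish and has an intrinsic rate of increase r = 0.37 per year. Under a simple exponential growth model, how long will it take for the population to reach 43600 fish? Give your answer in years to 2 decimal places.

8.48 years

Set N₀·e^(rt) = 43600: e^(0.37·t) = 43600/1890 = 23.069.
0.37·t = ln(23.069) = 3.1385, so t = 3.1385/0.37 = 8.4824.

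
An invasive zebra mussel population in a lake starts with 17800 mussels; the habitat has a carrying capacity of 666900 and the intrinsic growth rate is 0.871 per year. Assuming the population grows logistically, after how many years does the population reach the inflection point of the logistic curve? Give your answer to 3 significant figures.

Logistic growth is fastest at N = K/2 = 333450.
A = (K − N₀)/N₀ = 36.466. Set K/(1 + A·e^(−rt)) = K/2 → A·e^(−rt) = 1.
e^(−0.871t) = 1/36.466 = 0.0274226, so t = ln(36.466)/0.871 = 3.5964/0.871 = 4.129.

4.13 years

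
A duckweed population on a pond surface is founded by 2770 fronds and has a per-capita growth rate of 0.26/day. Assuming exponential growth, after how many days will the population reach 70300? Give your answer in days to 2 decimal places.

12.44 days

Set N₀·e^(rt) = 70300: e^(0.26·t) = 70300/2770 = 25.379.
0.26·t = ln(25.379) = 3.2339, so t = 3.2339/0.26 = 12.438.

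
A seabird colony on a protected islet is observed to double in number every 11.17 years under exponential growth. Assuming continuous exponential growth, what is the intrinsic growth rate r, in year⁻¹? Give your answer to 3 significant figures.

r = ln(2)/t_d = 0.6931/11.17 = 0.062054.

0.0621 per year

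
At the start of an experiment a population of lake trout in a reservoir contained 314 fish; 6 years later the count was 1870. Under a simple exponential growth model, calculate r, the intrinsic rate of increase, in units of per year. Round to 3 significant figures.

0.297 per year

From N(t) = N₀·e^(rt): e^(r·6) = 1870/314 = 5.9554.
r·6 = ln(5.9554) = 1.7843, so r = 1.7843/6 = 0.29738.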